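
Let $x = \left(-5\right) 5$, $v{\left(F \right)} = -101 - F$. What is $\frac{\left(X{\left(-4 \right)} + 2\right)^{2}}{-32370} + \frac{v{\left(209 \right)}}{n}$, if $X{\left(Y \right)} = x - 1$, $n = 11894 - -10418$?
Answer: $- \frac{1907201}{60186620} \approx -0.031688$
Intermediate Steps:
$x = -25$
$n = 22312$ ($n = 11894 + 10418 = 22312$)
$X{\left(Y \right)} = -26$ ($X{\left(Y \right)} = -25 - 1 = -26$)
$\frac{\left(X{\left(-4 \right)} + 2\right)^{2}}{-32370} + \frac{v{\left(209 \right)}}{n} = \frac{\left(-26 + 2\right)^{2}}{-32370} + \frac{-101 - 209}{22312} = \left(-24\right)^{2} \left(- \frac{1}{32370}\right) + \left(-101 - 209\right) \frac{1}{22312} = 576 \left(- \frac{1}{32370}\right) - \frac{155}{11156} = - \frac{96}{5395} - \frac{155}{11156} = - \frac{1907201}{60186620}$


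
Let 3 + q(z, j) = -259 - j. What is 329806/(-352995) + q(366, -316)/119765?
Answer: -7896030772/8455289235 ≈ -0.93386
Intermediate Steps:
q(z, j) = -262 - j (q(z, j) = -3 + (-259 - j) = -262 - j)
329806/(-352995) + q(366, -316)/119765 = 329806/(-352995) + (-262 - 1*(-316))/119765 = 329806*(-1/352995) + (-262 + 316)*(1/119765) = -329806/352995 + 54*(1/119765) = -329806/352995 + 54/119765 = -7896030772/8455289235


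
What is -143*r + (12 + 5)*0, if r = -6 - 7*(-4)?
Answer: -3146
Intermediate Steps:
r = 22 (r = -6 + 28 = 22)
-143*r + (12 + 5)*0 = -143*22 + (12 + 5)*0 = -3146 + 17*0 = -3146 + 0 = -3146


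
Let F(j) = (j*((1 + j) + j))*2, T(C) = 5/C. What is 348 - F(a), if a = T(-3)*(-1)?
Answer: 3002/9 ≈ 333.56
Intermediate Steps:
a = 5/3 (a = (5/(-3))*(-1) = (5*(-1/3))*(-1) = -5/3*(-1) = 5/3 ≈ 1.6667)
F(j) = 2*j*(1 + 2*j) (F(j) = (j*(1 + 2*j))*2 = 2*j*(1 + 2*j))
348 - F(a) = 348 - 2*5*(1 + 2*(5/3))/3 = 348 - 2*5*(1 + 10/3)/3 = 348 - 2*5*13/(3*3) = 348 - 1*130/9 = 348 - 130/9 = 3002/9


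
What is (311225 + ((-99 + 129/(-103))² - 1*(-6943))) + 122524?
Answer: 4781927704/10609 ≈ 4.5074e+5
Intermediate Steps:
(311225 + ((-99 + 129/(-103))² - 1*(-6943))) + 122524 = (311225 + ((-99 + 129*(-1/103))² + 6943)) + 122524 = (311225 + ((-99 - 129/103)² + 6943)) + 122524 = (311225 + ((-10326/103)² + 6943)) + 122524 = (311225 + (106626276/10609 + 6943)) + 122524 = (311225 + 180284563/10609) + 122524 = 3482070588/10609 + 122524 = 4781927704/10609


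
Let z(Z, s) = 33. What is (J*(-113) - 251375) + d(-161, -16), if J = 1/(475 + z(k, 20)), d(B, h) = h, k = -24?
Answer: -127706741/508 ≈ -2.5139e+5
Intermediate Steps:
J = 1/508 (J = 1/(475 + 33) = 1/508 ≈ 0.0019685)
(J*(-113) - 251375) + d(-161, -16) = ((1/508)*(-113) - 251375) - 16 = (-113/508 - 251375) - 16 = -127698613/508 - 16 = -127706741/508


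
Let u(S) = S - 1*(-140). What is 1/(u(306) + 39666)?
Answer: 1/40112 ≈ 2.4930e-5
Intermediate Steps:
u(S) = 140 + S (u(S) = S + 140 = 140 + S)
1/(u(306) + 39666) = 1/((140 + 306) + 39666) = 1/(446 + 39666) = 1/40112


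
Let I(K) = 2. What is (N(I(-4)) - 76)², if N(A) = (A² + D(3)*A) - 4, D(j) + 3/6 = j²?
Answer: 3481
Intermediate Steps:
D(j) = -½ + j²
N(A) = -4 + A² + 17*A/2 (N(A) = (A² + (-½ + 3²)*A) - 4 = (A² + (-½ + 9)*A) - 4 = (A² + 17*A/2) - 4 = -4 + A² + 17*A/2)
(N(I(-4)) - 76)² = ((-4 + 2² + (17/2)*2) - 76)² = ((-4 + 4 + 17) - 76)² = (17 - 76)² = (-59)² = 3481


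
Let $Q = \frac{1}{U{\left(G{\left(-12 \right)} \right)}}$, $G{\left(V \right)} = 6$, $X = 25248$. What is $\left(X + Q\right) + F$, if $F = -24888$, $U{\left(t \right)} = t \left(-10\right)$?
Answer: $\frac{21599}{60} \approx 359.98$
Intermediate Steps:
$U{\left(t \right)} = - 10 t$
$Q = - \frac{1}{60}$ ($Q = \frac{1}{\left(-10\right) 6} = \frac{1}{-60} = - \frac{1}{60} \approx -0.016667$)
$\left(X + Q\right) + F = \left(25248 - \frac{1}{60}\right) - 24888 = \frac{1514879}{60} - 24888 = \frac{21599}{60}$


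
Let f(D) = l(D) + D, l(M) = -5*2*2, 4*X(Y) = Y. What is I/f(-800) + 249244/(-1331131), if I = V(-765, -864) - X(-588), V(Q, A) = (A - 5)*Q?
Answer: -221328994543/272881855 ≈ -811.08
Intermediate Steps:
X(Y) = Y/4
V(Q, A) = Q*(-5 + A) (V(Q, A) = (-5 + A)*Q = Q*(-5 + A))
l(M) = -20 (l(M) = -10*2 = -20)
I = 664932 (I = -765*(-5 - 864) - (-588)/4 = -765*(-869) - 1*(-147) = 664785 + 147 = 664932)
f(D) = -20 + D
I/f(-800) + 249244/(-1331131) = 664932/(-20 - 800) + 249244/(-1331131) = 664932/(-820) + 249244*(-1/1331131) = 664932*(-1/820) - 249244/1331131 = -166233/205 - 249244/1331131 = -221328994543/272881855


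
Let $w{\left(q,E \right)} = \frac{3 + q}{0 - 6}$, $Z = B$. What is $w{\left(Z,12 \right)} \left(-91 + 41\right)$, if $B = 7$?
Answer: $\frac{250}{3} \approx 83.333$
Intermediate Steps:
$Z = 7$
$w{\left(q,E \right)} = - \frac{1}{2} - \frac{q}{6}$ ($w{\left(q,E \right)} = \frac{3 + q}{-6} = \left(3 + q\right) \left(- \frac{1}{6}\right) = - \frac{1}{2} - \frac{q}{6}$)
$w{\left(Z,12 \right)} \left(-91 + 41\right) = \left(- \frac{1}{2} - \frac{7}{6}\right) \left(-91 + 41\right) = \left(- \frac{1}{2} - \frac{7}{6}\right) \left(-50\right) = \left(- \frac{5}{3}\right) \left(-50\right) = \frac{250}{3}$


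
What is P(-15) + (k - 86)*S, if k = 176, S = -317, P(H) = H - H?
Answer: -28530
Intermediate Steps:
P(H) = 0
P(-15) + (k - 86)*S = 0 + (176 - 86)*(-317) = 0 + 90*(-317) = 0 - 28530 = -28530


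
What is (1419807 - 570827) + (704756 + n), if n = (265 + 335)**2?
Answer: 1913736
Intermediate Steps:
n = 360000 (n = 600**2 = 360000)
(1419807 - 570827) + (704756 + n) = (1419807 - 570827) + (704756 + 360000) = 848980 + 1064756 = 1913736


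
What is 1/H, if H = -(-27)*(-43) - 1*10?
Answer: -1/1171 ≈ -0.00085397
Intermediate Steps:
H = -1171 (H = -27*43 - 10 = -1161 - 10 = -1171)
1/H = 1/(-1171) = -1/1171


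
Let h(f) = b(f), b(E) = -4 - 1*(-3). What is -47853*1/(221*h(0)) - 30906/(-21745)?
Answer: 80568747/369665 ≈ 217.95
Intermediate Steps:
b(E) = -1 (b(E) = -4 + 3 = -1)
h(f) = -1
-47853*1/(221*h(0)) - 30906/(-21745) = -47853/(-13*(-17)*(-1)) - 30906/(-21745) = -47853/(221*(-1)) - 30906*(-1/21745) = -47853/(-221) + 30906/21745 = -47853*(-1/221) + 30906/21745 = 3681/17 + 30906/21745 = 80568747/369665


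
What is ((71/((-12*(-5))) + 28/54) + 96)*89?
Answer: 4695551/540 ≈ 8695.5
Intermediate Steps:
((71/((-12*(-5))) + 28/54) + 96)*89 = ((71/60 + 28*(1/54)) + 96)*89 = ((71*(1/60) + 14/27) + 96)*89 = ((71/60 + 14/27) + 96)*89 = (919/540 + 96)*89 = (52759/540)*89 = 4695551/540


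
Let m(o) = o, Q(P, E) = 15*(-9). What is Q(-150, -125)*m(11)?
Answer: -1485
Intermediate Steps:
Q(P, E) = -135
Q(-150, -125)*m(11) = -135*11 = -1485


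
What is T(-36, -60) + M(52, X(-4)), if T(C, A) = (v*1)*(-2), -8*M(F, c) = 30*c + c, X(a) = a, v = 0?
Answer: 31/2 ≈ 15.500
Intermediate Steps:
M(F, c) = -31*c/8 (M(F, c) = -(30*c + c)/8 = -31*c/8)
T(C, A) = 0 (T(C, A) = (0*1)*(-2) = 0*(-2) = 0)
T(-36, -60) + M(52, X(-4)) = 0 - 31/8*(-4) = 0 + 31/2 = 31/2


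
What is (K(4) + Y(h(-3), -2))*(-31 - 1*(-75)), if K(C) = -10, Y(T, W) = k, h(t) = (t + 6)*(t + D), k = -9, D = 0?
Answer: -836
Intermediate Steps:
h(t) = t*(6 + t) (h(t) = (t + 6)*(t + 0) = (6 + t)*t = t*(6 + t))
Y(T, W) = -9
(K(4) + Y(h(-3), -2))*(-31 - 1*(-75)) = (-10 - 9)*(-31 - 1*(-75)) = -19*(-31 + 75) = -19*44 = -836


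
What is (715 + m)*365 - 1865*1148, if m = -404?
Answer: -2027505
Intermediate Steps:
(715 + m)*365 - 1865*1148 = (715 - 404)*365 - 1865*1148 = 311*365 - 1*2141020 = 113515 - 2141020 = -2027505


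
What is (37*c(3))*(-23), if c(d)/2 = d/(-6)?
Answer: 851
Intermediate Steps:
c(d) = -d/3 (c(d) = 2*(d/(-6)) = 2*(-d/6) = -d/3)
(37*c(3))*(-23) = (37*(-⅓*3))*(-23) = (37*(-1))*(-23) = -37*(-23) = 851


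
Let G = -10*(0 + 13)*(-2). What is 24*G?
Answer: 6240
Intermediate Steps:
G = 260 (G = -10*13*(-2) = -130*(-2) = 260)
24*G = 24*260 = 6240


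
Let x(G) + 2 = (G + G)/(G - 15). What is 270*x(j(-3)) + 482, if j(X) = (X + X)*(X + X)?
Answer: 6074/7 ≈ 867.71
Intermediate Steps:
j(X) = 4*X² (j(X) = (2*X)*(2*X) = 4*X²)
x(G) = -2 + 2*G/(-15 + G) (x(G) = -2 + (G + G)/(G - 15) = -2 + (2*G)/(-15 + G) = -2 + 2*G/(-15 + G))
270*x(j(-3)) + 482 = 270*(30/(-15 + 4*(-3)²)) + 482 = 270*(30/(-15 + 4*9)) + 482 = 270*(30/(-15 + 36)) + 482 = 270*(30/21) + 482 = 270*(30*(1/21)) + 482 = 270*(10/7) + 482 = 2700/7 + 482 = 6074/7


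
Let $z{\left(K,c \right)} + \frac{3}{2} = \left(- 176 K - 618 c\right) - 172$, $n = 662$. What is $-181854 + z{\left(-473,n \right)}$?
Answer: $- \frac{1015791}{2} \approx -5.079 \cdot 10^{5}$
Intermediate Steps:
$z{\left(K,c \right)} = - \frac{347}{2} - 618 c - 176 K$ ($z{\left(K,c \right)} = - \frac{3}{2} - \left(172 + 176 K + 618 c\right) = - \frac{347}{2} - 618 c - 176 K$)
$-181854 + z{\left(-473,n \right)} = -181854 - \frac{652083}{2} = - \frac{1015791}{2}$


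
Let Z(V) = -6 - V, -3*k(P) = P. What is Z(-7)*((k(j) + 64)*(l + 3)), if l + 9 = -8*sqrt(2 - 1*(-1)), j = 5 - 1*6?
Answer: -386 - 1544*sqrt(3)/3 ≈ -1277.4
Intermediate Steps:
j = -1 (j = 5 - 6 = -1)
k(P) = -P/3
l = -9 - 8*sqrt(3) (l = -9 - 8*sqrt(2 - 1*(-1)) = -9 - 8*sqrt(2 + 1) = -9 - 8*sqrt(3) ≈ -22.856)
Z(-7)*((k(j) + 64)*(l + 3)) = (-6 - 1*(-7))*((-1/3*(-1) + 64)*((-9 - 8*sqrt(3)) + 3)) = (-6 + 7)*((1/3 + 64)*(-6 - 8*sqrt(3))) = 1*(193*(-6 - 8*sqrt(3))/3) = 1*(-386 - 1544*sqrt(3)/3) = -386 - 1544*sqrt(3)/3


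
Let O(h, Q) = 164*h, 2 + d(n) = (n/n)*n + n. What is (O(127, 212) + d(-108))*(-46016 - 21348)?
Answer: -1388372040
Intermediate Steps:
d(n) = -2 + 2*n (d(n) = -2 + ((n/n)*n + n) = -2 + (1*n + n) = -2 + (n + n) = -2 + 2*n)
(O(127, 212) + d(-108))*(-46016 - 21348) = (164*127 + (-2 + 2*(-108)))*(-46016 - 21348) = (20828 + (-2 - 216))*(-67364) = (20828 - 218)*(-67364) = 20610*(-67364) = -1388372040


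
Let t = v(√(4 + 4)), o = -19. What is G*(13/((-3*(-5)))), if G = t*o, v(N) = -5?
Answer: 247/3 ≈ 82.333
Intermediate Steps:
t = -5
G = 95 (G = -5*(-19) = 95)
G*(13/((-3*(-5)))) = 95*(13/((-3*(-5)))) = 95*(13/15) = 247/3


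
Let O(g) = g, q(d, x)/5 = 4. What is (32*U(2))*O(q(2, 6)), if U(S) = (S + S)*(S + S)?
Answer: 10240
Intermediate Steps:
q(d, x) = 20 (q(d, x) = 5*4 = 20)
U(S) = 4*S**2 (U(S) = (2*S)*(2*S) = 4*S**2)
(32*U(2))*O(q(2, 6)) = (32*(4*2**2))*20 = (32*(4*4))*20 = (32*16)*20 = 512*20 = 10240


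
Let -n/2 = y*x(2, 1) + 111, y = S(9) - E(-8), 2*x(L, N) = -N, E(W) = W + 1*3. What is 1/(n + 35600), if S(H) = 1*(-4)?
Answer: 1/35379 ≈ 2.8265e-5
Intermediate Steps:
E(W) = 3 + W (E(W) = W + 3 = 3 + W)
S(H) = -4
x(L, N) = -N/2 (x(L, N) = (-N)/2 = -N/2)
y = 1 (y = -4 - (3 - 8) = -4 - 1*(-5) = -4 + 5 = 1)
n = -221 (n = -2*(1*(-1/2*1) + 111) = -2*(1*(-1/2) + 111) = -2*(-1/2 + 111) = -2*221/2 = -221)
1/(n + 35600) = 1/(-221 + 35600) = 1/35379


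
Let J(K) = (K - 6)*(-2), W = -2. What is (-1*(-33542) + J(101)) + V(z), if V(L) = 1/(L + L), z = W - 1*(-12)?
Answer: 667041/20 ≈ 33352.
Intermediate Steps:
z = 10 (z = -2 - 1*(-12) = -2 + 12 = 10)
V(L) = 1/(2*L)
J(K) = 12 - 2*K (J(K) = (-6 + K)*(-2) = 12 - 2*K)
(-1*(-33542) + J(101)) + V(z) = (-1*(-33542) + (12 - 2*101)) + (½)/10 = (33542 + (12 - 202)) + (½)*(⅒) = (33542 - 190) + 1/20 = 33352 + 1/20 = 667041/20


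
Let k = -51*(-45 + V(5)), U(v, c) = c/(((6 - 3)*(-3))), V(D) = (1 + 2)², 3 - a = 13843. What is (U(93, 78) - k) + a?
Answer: -47054/3 ≈ -15685.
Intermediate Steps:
a = -13840 (a = 3 - 1*13843 = 3 - 13843 = -13840)
V(D) = 9 (V(D) = 3² = 9)
U(v, c) = -c/9 (U(v, c) = c/((3*(-3))) = c/(-9) = c*(-⅑) = -c/9)
k = 1836 (k = -51*(-45 + 9) = -51*(-36) = 1836)
(U(93, 78) - k) + a = (-⅑*78 - 1*1836) - 13840 = (-26/3 - 1836) - 13840 = -5534/3 - 13840 = -47054/3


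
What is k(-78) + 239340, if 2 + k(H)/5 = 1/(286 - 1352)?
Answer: 255125775/1066 ≈ 2.3933e+5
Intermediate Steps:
k(H) = -10665/1066 (k(H) = -10 + 5/(286 - 1352) = -10 + 5/(-1066) = -10 + 5*(-1/1066) = -10 - 5/1066 = -10665/1066)
k(-78) + 239340 = -10665/1066 + 239340 = 255125775/1066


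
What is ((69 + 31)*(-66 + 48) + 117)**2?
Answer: 2832489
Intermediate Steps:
((69 + 31)*(-66 + 48) + 117)**2 = (100*(-18) + 117)**2 = (-1800 + 117)**2 = (-1683)**2 = 2832489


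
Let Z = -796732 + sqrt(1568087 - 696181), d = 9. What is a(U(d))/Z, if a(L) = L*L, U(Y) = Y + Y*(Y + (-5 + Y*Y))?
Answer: -26516834424/35265611551 - 232974*sqrt(17794)/35265611551 ≈ -0.75280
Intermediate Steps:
U(Y) = Y + Y*(-5 + Y + Y**2) (U(Y) = Y + Y*(Y + (-5 + Y**2)) = Y + Y*(-5 + Y + Y**2))
a(L) = L**2
Z = -796732 + 7*sqrt(17794) (Z = -796732 + sqrt(871906) = -796732 + 7*sqrt(17794) ≈ -7.9580e+5)
a(U(d))/Z = (9*(-4 + 9 + 9**2))**2/(-796732 + 7*sqrt(17794)) = (9*(-4 + 9 + 81))**2/(-796732 + 7*sqrt(17794)) = (9*86)**2/(-796732 + 7*sqrt(17794)) = 774**2/(-796732 + 7*sqrt(17794)) = 599076/(-796732 + 7*sqrt(17794))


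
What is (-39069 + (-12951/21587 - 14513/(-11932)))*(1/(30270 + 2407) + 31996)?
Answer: -10521286492718919045121/8416813696868 ≈ -1.2500e+9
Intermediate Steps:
(-39069 + (-12951/21587 - 14513/(-11932)))*(1/(30270 + 2407) + 31996) = (-39069 + (-12951*1/21587 - 14513*(-1/11932)))*(1/32677 + 31996) = (-39069 + (-12951/21587 + 14513/11932))*(1/32677 + 31996) = (-39069 + 158760799/257576084)*(1045533293/32677) = -10063081264997/257576084*1045533293/32677 = -10521286492718919045121/8416813696868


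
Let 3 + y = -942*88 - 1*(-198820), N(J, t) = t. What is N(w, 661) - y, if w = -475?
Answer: -115260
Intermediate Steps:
y = 115921 (y = -3 + (-942*88 - 1*(-198820)) = -3 + (-82896 + 198820) = -3 + 115924 = 115921)
N(w, 661) - y = 661 - 1*115921 = 661 - 115921 = -115260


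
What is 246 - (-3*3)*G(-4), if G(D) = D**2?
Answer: 390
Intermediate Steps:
246 - (-3*3)*G(-4) = 246 - (-3*3)*(-4)**2 = 246 - (-9)*16 = 246 - 1*(-144) = 246 + 144 = 390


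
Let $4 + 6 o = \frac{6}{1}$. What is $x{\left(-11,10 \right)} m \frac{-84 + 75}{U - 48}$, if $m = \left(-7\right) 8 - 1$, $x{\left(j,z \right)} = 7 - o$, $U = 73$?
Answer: $\frac{684}{5} \approx 136.8$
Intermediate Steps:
$o = \frac{1}{3}$ ($o = - \frac{2}{3} + \frac{6 \cdot 1^{-1}}{6} = - \frac{2}{3} + \frac{6 \cdot 1}{6} = - \frac{2}{3} + \frac{1}{6} \cdot 6 = - \frac{2}{3} + 1 = \frac{1}{3} \approx 0.33333$)
$x{\left(j,z \right)} = \frac{20}{3}$ ($x{\left(j,z \right)} = 7 - \frac{1}{3} = \frac{20}{3}$)
$m = -57$ ($m = -56 - 1 = -57$)
$x{\left(-11,10 \right)} m \frac{-84 + 75}{U - 48} = \frac{20}{3} \left(-57\right) \frac{-84 + 75}{73 - 48} = - 380 \left(- \frac{9}{25}\right) = - 380 \left(\left(-9\right) \frac{1}{25}\right) = \left(-380\right) \left(- \frac{9}{25}\right) = \frac{684}{5}$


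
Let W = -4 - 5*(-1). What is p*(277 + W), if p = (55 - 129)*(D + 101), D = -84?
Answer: -349724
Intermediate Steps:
W = 1 (W = -4 + 5 = 1)
p = -1258 (p = (55 - 129)*(-84 + 101) = -74*17 = -1258)
p*(277 + W) = -1258*(277 + 1) = -1258*278 = -349724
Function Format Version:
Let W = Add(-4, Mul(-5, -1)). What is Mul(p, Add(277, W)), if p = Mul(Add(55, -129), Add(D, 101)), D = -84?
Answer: -349724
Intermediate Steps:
W = 1 (W = Add(-4, 5) = 1)
p = -1258 (p = Mul(Add(55, -129), Add(-84, 101)) = Mul(-74, 17) = -1258)
Mul(p, Add(277, W)) = Mul(-1258, Add(277, 1)) = Mul(-1258, 278) = -349724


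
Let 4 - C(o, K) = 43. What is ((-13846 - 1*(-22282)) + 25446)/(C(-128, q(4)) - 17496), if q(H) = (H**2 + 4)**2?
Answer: -11294/5845 ≈ -1.9322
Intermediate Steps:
q(H) = (4 + H**2)**2
C(o, K) = -39 (C(o, K) = 4 - 1*43 = 4 - 43 = -39)
((-13846 - 1*(-22282)) + 25446)/(C(-128, q(4)) - 17496) = ((-13846 - 1*(-22282)) + 25446)/(-39 - 17496) = ((-13846 + 22282) + 25446)/(-17535) = (8436 + 25446)*(-1/17535) = 33882*(-1/17535) = -11294/5845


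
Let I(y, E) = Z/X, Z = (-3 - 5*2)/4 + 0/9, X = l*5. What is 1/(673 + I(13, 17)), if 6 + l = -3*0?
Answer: 120/80773 ≈ 0.0014856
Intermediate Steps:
l = -6 (l = -6 - 3*0 = -6 + 0 = -6)
X = -30 (X = -6*5 = -30)
Z = -13/4 (Z = (-3 - 10)*(¼) + 0*(⅑) = -13*¼ + 0 = -13/4 + 0 = -13/4 ≈ -3.2500)
I(y, E) = 13/120 (I(y, E) = -13/4/(-30) = -13/4*(-1/30) = 13/120)
1/(673 + I(13, 17)) = 1/(673 + 13/120) = 1/(80773/120) = 120/80773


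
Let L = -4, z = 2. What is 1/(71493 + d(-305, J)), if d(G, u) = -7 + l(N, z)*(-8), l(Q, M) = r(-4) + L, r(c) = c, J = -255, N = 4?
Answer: 1/71550 ≈ 1.3976e-5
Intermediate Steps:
l(Q, M) = -8 (l(Q, M) = -4 - 4 = -8)
d(G, u) = 57 (d(G, u) = -7 - 8*(-8) = -7 + 64 = 57)
1/(71493 + d(-305, J)) = 1/(71493 + 57) = 1/71550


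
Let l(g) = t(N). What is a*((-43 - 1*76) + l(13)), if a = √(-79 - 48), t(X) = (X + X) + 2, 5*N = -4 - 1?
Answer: -119*I*√127 ≈ -1341.1*I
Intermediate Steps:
N = -1 (N = (-4 - 1)/5 = (⅕)*(-5) = -1)
t(X) = 2 + 2*X (t(X) = 2*X + 2 = 2 + 2*X)
l(g) = 0 (l(g) = 2 + 2*(-1) = 2 - 2 = 0)
a = I*√127 (a = √(-127) = I*√127 ≈ 11.269*I)
a*((-43 - 1*76) + l(13)) = (I*√127)*((-43 - 1*76) + 0) = (I*√127)*((-43 - 76) + 0) = (I*√127)*(-119 + 0) = (I*√127)*(-119) = -119*I*√127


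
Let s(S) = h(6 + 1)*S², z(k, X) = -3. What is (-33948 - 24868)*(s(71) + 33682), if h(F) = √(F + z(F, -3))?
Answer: -2574023424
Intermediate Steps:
h(F) = √(-3 + F) (h(F) = √(F - 3) = √(-3 + F))
s(S) = 2*S² (s(S) = √(-3 + (6 + 1))*S² = √(-3 + 7)*S² = √4*S² = 2*S²)
(-33948 - 24868)*(s(71) + 33682) = (-33948 - 24868)*(2*71² + 33682) = -58816*(2*5041 + 33682) = -58816*(10082 + 33682) = -58816*43764 = -2574023424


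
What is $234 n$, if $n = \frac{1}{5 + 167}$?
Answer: $\frac{117}{86} \approx 1.3605$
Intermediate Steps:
$n = \frac{1}{172} \approx 0.005814$
$234 n = 234 \cdot \frac{1}{172} = \frac{117}{86}$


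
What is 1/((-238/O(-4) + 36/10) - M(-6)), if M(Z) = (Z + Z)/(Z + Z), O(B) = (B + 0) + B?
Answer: 20/647 ≈ 0.030912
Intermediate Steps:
O(B) = 2*B (O(B) = B + B = 2*B)
M(Z) = 1 (M(Z) = (2*Z)/((2*Z)) = (2*Z)*(1/(2*Z)) = 1)
1/((-238/O(-4) + 36/10) - M(-6)) = 1/((-238/(2*(-4)) + 36/10) - 1*1) = 1/((-238/(-8) + 36*(⅒)) - 1) = 1/((-238*(-⅛) + 18/5) - 1) = 1/((119/4 + 18/5) - 1) = 1/(667/20 - 1) = 1/(647/20) = 20/647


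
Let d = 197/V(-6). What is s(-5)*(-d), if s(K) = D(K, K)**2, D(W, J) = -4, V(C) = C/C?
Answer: -3152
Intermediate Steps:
V(C) = 1
d = 197 (d = 197/1 = 197*1 = 197)
s(K) = 16 (s(K) = (-4)**2 = 16)
s(-5)*(-d) = 16*(-1*197) = 16*(-197) = -3152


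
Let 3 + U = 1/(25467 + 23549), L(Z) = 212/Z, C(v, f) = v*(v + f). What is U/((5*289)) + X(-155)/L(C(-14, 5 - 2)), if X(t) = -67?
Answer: -182708929031/3753890360 ≈ -48.672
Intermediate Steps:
C(v, f) = v*(f + v)
U = -147047/49016 (U = -3 + 1/(25467 + 23549) = -3 + 1/49016 = -147047/49016 ≈ -3.0000)
U/((5*289)) + X(-155)/L(C(-14, 5 - 2)) = -147047/(49016*(5*289)) - 67/(212/((-14*((5 - 2) - 14)))) = -147047/49016/1445 - 67/(212/((-14*(3 - 14)))) = -147047/49016*1/1445 - 67/(212/((-14*(-11)))) = -147047/70828120 - 67/(212/154) = -147047/70828120 - 67/(212*(1/154)) = -147047/70828120 - 67/106/77 = -147047/70828120 - 67*77/106 = -147047/70828120 - 5159/106 = -182708929031/3753890360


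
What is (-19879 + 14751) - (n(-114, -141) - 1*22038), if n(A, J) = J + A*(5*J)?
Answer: -63319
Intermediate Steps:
n(A, J) = J + 5*A*J
(-19879 + 14751) - (n(-114, -141) - 1*22038) = (-19879 + 14751) - (-141*(1 + 5*(-114)) - 1*22038) = -5128 - (-141*(1 - 570) - 22038) = -5128 - (-141*(-569) - 22038) = -5128 - (80229 - 22038) = -5128 - 1*58191 = -5128 - 58191 = -63319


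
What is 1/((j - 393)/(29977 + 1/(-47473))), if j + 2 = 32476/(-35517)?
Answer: -50544175928040/667550656843 ≈ -75.716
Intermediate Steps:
j = -103510/35517 (j = -2 + 32476/(-35517) = -2 + 32476*(-1/35517) = -2 - 32476/35517 = -103510/35517 ≈ -2.9144)
1/((j - 393)/(29977 + 1/(-47473))) = 1/((-103510/35517 - 393)/(29977 + 1/(-47473))) = 1/(-14061691/(35517*(29977 - 1/47473))) = 1/(-14061691/(35517*1423098120/47473)) = 1/(-14061691/35517*47473/1423098120) = 1/(-667550656843/50544175928040) = -50544175928040/667550656843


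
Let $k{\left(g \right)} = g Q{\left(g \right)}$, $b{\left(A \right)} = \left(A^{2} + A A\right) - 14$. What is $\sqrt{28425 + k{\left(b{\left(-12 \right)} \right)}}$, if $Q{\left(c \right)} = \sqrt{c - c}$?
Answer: $5 \sqrt{1137} \approx 168.6$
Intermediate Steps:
$b{\left(A \right)} = -14 + 2 A^{2}$ ($b{\left(A \right)} = \left(A^{2} + A^{2}\right) - 14 = 2 A^{2} - 14 = -14 + 2 A^{2}$)
$Q{\left(c \right)} = 0$ ($Q{\left(c \right)} = \sqrt{0} = 0$)
$k{\left(g \right)} = 0$ ($k{\left(g \right)} = g 0 = 0$)
$\sqrt{28425 + k{\left(b{\left(-12 \right)} \right)}} = \sqrt{28425 + 0} = \sqrt{28425} = 5 \sqrt{1137}$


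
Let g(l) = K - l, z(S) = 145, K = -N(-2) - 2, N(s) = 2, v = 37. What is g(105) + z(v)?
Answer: 36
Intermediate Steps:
K = -4 (K = -1*2 - 2 = -2 - 2 = -4)
g(l) = -4 - l
g(105) + z(v) = (-4 - 1*105) + 145 = (-4 - 105) + 145 = -109 + 145 = 36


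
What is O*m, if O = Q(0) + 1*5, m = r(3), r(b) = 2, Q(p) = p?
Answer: 10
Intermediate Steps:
m = 2
O = 5 (O = 0 + 1*5 = 0 + 5 = 5)
O*m = 5*2 = 10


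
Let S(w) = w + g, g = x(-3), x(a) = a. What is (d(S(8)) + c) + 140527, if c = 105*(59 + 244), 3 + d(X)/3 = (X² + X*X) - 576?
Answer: 170755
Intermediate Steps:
g = -3
S(w) = -3 + w (S(w) = w - 3 = -3 + w)
d(X) = -1737 + 6*X² (d(X) = -9 + 3*((X² + X*X) - 576) = -9 + 3*((X² + X²) - 576) = -9 + 3*(2*X² - 576) = -9 + 3*(-576 + 2*X²) = -9 + (-1728 + 6*X²) = -1737 + 6*X²)
c = 31815 (c = 105*303 = 31815)
(d(S(8)) + c) + 140527 = ((-1737 + 6*(-3 + 8)²) + 31815) + 140527 = ((-1737 + 6*5²) + 31815) + 140527 = ((-1737 + 6*25) + 31815) + 140527 = ((-1737 + 150) + 31815) + 140527 = (-1587 + 31815) + 140527 = 30228 + 140527 = 170755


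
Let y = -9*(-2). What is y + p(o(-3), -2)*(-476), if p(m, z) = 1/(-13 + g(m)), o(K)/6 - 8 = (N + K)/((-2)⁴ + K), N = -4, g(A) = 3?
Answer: 328/5 ≈ 65.600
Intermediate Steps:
o(K) = 48 + 6*(-4 + K)/(16 + K) (o(K) = 48 + 6*((-4 + K)/((-2)⁴ + K)) = 48 + 6*((-4 + K)/(16 + K)) = 48 + 6*(-4 + K)/(16 + K))
p(m, z) = -⅒ (p(m, z) = 1/(-13 + 3) = 1/(-10) = -⅒)
y = 18
y + p(o(-3), -2)*(-476) = 18 - ⅒*(-476) = 18 + 238/5 = 328/5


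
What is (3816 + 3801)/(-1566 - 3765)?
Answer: -2539/1777 ≈ -1.4288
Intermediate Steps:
(3816 + 3801)/(-1566 - 3765) = 7617/(-5331) = 7617*(-1/5331) = -2539/1777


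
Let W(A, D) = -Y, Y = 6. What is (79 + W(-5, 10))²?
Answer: 5329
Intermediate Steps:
W(A, D) = -6 (W(A, D) = -1*6 = -6)
(79 + W(-5, 10))² = (79 - 6)² = 73² = 5329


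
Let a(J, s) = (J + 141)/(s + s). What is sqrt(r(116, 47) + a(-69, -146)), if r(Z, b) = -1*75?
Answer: I*sqrt(400989)/73 ≈ 8.6745*I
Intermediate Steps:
a(J, s) = (141 + J)/(2*s) (a(J, s) = (141 + J)/((2*s)) = (141 + J)*(1/(2*s)) = (141 + J)/(2*s))
r(Z, b) = -75
sqrt(r(116, 47) + a(-69, -146)) = sqrt(-75 + (1/2)*(141 - 69)/(-146)) = sqrt(-75 + (1/2)*(-1/146)*72) = sqrt(-75 - 18/73) = sqrt(-5493/73) = I*sqrt(400989)/73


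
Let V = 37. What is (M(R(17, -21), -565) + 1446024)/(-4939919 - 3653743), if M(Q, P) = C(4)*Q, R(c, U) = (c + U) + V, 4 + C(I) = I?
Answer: -241004/1432277 ≈ -0.16827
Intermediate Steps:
C(I) = -4 + I
R(c, U) = 37 + U + c (R(c, U) = (c + U) + 37 = (U + c) + 37 = 37 + U + c)
M(Q, P) = 0 (M(Q, P) = (-4 + 4)*Q = 0*Q = 0)
(M(R(17, -21), -565) + 1446024)/(-4939919 - 3653743) = (0 + 1446024)/(-4939919 - 3653743) = 1446024/(-8593662) = 1446024*(-1/8593662) = -241004/1432277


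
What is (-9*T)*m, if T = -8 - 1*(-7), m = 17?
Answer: 153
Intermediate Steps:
T = -1 (T = -8 + 7 = -1)
(-9*T)*m = -9*(-1)*17 = 9*17 = 153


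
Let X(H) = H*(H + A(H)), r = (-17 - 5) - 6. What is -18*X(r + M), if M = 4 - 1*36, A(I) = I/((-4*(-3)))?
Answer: -70200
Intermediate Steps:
A(I) = I/12
r = -28 (r = -22 - 6 = -28)
M = -32 (M = 4 - 36 = -32)
X(H) = 13*H**2/12 (X(H) = H*(H + H/12) = H*(13*H/12) = 13*H**2/12)
-18*X(r + M) = -39*(-28 - 32)**2/2 = -39*(-60)**2/2 = -39*3600/2 = -18*3900 = -70200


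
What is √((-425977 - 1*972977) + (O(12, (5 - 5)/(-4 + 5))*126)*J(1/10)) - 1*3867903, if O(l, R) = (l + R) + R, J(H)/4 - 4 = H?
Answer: -3867903 + I*√34353930/5 ≈ -3.8679e+6 + 1172.2*I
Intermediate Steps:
J(H) = 16 + 4*H
O(l, R) = l + 2*R (O(l, R) = (R + l) + R = l + 2*R)
√((-425977 - 1*972977) + (O(12, (5 - 5)/(-4 + 5))*126)*J(1/10)) - 1*3867903 = √((-425977 - 1*972977) + ((12 + 2*((5 - 5)/(-4 + 5)))*126)*(16 + 4/10)) - 1*3867903 = √((-425977 - 972977) + ((12 + 2*(0/1))*126)*(16 + 4*(⅒))) - 3867903 = √(-1398954 + ((12 + 2*(0*1))*126)*(16 + ⅖)) - 3867903 = √(-1398954 + ((12 + 2*0)*126)*(82/5)) - 3867903 = √(-1398954 + ((12 + 0)*126)*(82/5)) - 3867903 = √(-1398954 + (12*126)*(82/5)) - 3867903 = √(-1398954 + 1512*(82/5)) - 3867903 = √(-1398954 + 123984/5) - 3867903 = √(-6870786/5) - 3867903 = I*√34353930/5 - 3867903 = -3867903 + I*√34353930/5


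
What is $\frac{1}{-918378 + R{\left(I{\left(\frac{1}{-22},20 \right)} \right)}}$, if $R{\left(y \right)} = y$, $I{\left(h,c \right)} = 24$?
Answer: $- \frac{1}{918354} \approx -1.0889 \cdot 10^{-6}$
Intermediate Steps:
$\frac{1}{-918378 + R{\left(I{\left(\frac{1}{-22},20 \right)} \right)}} = \frac{1}{-918378 + 24} = \frac{1}{-918354} = - \frac{1}{918354}$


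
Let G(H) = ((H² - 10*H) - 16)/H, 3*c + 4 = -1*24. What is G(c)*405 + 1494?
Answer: -39492/7 ≈ -5641.7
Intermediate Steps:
c = -28/3 (c = -4/3 + (-1*24)/3 = -4/3 + (⅓)*(-24) = -4/3 - 8 = -28/3 ≈ -9.3333)
G(H) = (-16 + H² - 10*H)/H
G(c)*405 + 1494 = (-10 - 28/3 - 16/(-28/3))*405 + 1494 = (-10 - 28/3 - 16*(-3/28))*405 + 1494 = (-10 - 28/3 + 12/7)*405 + 1494 = -370/21*405 + 1494 = -49950/7 + 1494 = -39492/7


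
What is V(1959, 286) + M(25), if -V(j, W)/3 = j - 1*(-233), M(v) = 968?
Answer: -5608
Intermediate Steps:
V(j, W) = -699 - 3*j (V(j, W) = -3*(j - 1*(-233)) = -3*(j + 233) = -3*(233 + j) = -699 - 3*j)
V(1959, 286) + M(25) = (-699 - 3*1959) + 968 = (-699 - 5877) + 968 = -6576 + 968 = -5608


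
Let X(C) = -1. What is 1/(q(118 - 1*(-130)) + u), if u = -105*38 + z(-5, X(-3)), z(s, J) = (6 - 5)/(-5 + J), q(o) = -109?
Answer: -6/24595 ≈ -0.00024395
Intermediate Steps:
z(s, J) = 1/(-5 + J)
u = -23941/6 (u = -105*38 + 1/(-5 - 1) = -3990 + 1/(-6) = -3990 - 1/6 = -23941/6 ≈ -3990.2)
1/(q(118 - 1*(-130)) + u) = 1/(-109 - 23941/6) = 1/(-24595/6) = -6/24595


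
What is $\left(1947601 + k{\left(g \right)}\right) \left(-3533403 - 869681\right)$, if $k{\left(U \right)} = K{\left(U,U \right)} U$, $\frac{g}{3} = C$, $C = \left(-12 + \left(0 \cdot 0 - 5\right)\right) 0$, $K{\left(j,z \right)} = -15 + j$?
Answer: $-8575450801484$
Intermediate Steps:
$C = 0$ ($C = \left(-12 + \left(0 - 5\right)\right) 0 = \left(-12 - 5\right) 0 = \left(-17\right) 0 = 0$)
$g = 0$ ($g = 3 \cdot 0 = 0$)
$k{\left(U \right)} = U \left(-15 + U\right)$ ($k{\left(U \right)} = \left(-15 + U\right) U = U \left(-15 + U\right)$)
$\left(1947601 + k{\left(g \right)}\right) \left(-3533403 - 869681\right) = \left(1947601 + 0 \left(-15 + 0\right)\right) \left(-3533403 - 869681\right) = \left(1947601 + 0 \left(-15\right)\right) \left(-4403084\right) = \left(1947601 + 0\right) \left(-4403084\right) = 1947601 \left(-4403084\right) = -8575450801484$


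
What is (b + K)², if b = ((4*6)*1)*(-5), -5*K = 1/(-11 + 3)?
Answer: 23030401/1600 ≈ 14394.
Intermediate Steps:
K = 1/40 (K = -1/(5*(-11 + 3)) = -⅕/(-8) = -⅕*(-⅛) = 1/40 ≈ 0.025000)
b = -120 (b = (24*1)*(-5) = 24*(-5) = -120)
(b + K)² = (-120 + 1/40)² = (-4799/40)² = 23030401/1600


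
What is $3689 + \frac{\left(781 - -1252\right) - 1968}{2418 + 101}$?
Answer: $\frac{9292656}{2519} \approx 3689.0$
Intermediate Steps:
$3689 + \frac{\left(781 - -1252\right) - 1968}{2418 + 101} = 3689 + \frac{\left(781 + 1252\right) - 1968}{2519} = 3689 + \left(2033 - 1968\right) \frac{1}{2519} = 3689 + 65 \cdot \frac{1}{2519} = 3689 + \frac{65}{2519} = \frac{9292656}{2519}$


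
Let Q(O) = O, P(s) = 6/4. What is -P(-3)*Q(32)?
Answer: -48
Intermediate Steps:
P(s) = 3/2 (P(s) = 6*(1/4) = 3/2)
-P(-3)*Q(32) = -3*32/2 = -1*48 = -48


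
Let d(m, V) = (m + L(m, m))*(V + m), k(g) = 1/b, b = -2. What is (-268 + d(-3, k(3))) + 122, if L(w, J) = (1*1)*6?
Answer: -313/2 ≈ -156.50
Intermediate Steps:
L(w, J) = 6 (L(w, J) = 1*6 = 6)
k(g) = -½ (k(g) = 1/(-2) = -½)
d(m, V) = (6 + m)*(V + m) (d(m, V) = (m + 6)*(V + m) = (6 + m)*(V + m))
(-268 + d(-3, k(3))) + 122 = (-268 + ((-3)² + 6*(-½) + 6*(-3) - ½*(-3))) + 122 = (-268 + (9 - 3 - 18 + 3/2)) + 122 = (-268 - 21/2) + 122 = -557/2 + 122 = -313/2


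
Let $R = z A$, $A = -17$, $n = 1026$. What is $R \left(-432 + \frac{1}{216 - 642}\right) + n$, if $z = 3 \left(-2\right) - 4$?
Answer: $- \frac{15424267}{213} \approx -72414.0$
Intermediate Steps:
$z = -10$ ($z = -6 - 4 = -10$)
$R = 170$ ($R = \left(-10\right) \left(-17\right) = 170$)
$R \left(-432 + \frac{1}{216 - 642}\right) + n = 170 \left(-432 + \frac{1}{216 - 642}\right) + 1026 = 170 \left(-432 + \frac{1}{-426}\right) + 1026 = 170 \left(-432 - \frac{1}{426}\right) + 1026 = 170 \left(- \frac{184033}{426}\right) + 1026 = - \frac{15642805}{213} + 1026 = - \frac{15424267}{213}$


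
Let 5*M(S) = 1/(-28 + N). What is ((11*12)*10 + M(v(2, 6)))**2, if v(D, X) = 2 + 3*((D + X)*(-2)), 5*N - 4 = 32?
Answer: 18845523841/10816 ≈ 1.7424e+6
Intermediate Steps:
N = 36/5 (N = 4/5 + (1/5)*32 = 4/5 + 32/5 = 36/5 ≈ 7.2000)
v(D, X) = 2 - 6*D - 6*X (v(D, X) = 2 + 3*(-2*D - 2*X) = 2 + (-6*D - 6*X) = 2 - 6*D - 6*X)
M(S) = -1/104 (M(S) = 1/(5*(-28 + 36/5)) = 1/(5*(-104/5)) = (1/5)*(-5/104) = -1/104)
((11*12)*10 + M(v(2, 6)))**2 = ((11*12)*10 - 1/104)**2 = (132*10 - 1/104)**2 = (1320 - 1/104)**2 = (137279/104)**2 = 18845523841/10816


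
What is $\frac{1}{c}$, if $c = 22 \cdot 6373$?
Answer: $\frac{1}{140206} \approx 7.1324 \cdot 10^{-6}$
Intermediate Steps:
$c = 140206$
$\frac{1}{c} = \frac{1}{140206}$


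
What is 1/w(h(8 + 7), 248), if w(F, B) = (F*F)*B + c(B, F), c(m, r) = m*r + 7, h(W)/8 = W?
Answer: 1/3600967 ≈ 2.7770e-7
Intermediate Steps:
h(W) = 8*W
c(m, r) = 7 + m*r
w(F, B) = 7 + B*F + B*F² (w(F, B) = (F*F)*B + (7 + B*F) = F²*B + (7 + B*F) = B*F² + (7 + B*F) = 7 + B*F + B*F²)
1/w(h(8 + 7), 248) = 1/(7 + 248*(8*(8 + 7)) + 248*(8*(8 + 7))²) = 1/(7 + 248*(8*15) + 248*(8*15)²) = 1/(7 + 248*120 + 248*120²) = 1/(7 + 29760 + 248*14400) = 1/(7 + 29760 + 3571200) = 1/3600967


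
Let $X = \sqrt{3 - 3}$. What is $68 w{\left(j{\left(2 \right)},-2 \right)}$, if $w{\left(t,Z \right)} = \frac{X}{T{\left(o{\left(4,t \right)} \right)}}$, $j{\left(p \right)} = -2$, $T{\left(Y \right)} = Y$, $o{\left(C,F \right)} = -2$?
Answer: $0$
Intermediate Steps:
$X = 0$ ($X = \sqrt{0} = 0$)
$w{\left(t,Z \right)} = 0$ ($w{\left(t,Z \right)} = \frac{0}{-2} = 0 \left(- \frac{1}{2}\right) = 0$)
$68 w{\left(j{\left(2 \right)},-2 \right)} = 68 \cdot 0 = 0$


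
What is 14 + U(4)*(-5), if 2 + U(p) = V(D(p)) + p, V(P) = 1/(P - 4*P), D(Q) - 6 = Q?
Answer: 25/6 ≈ 4.1667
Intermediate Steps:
D(Q) = 6 + Q
V(P) = -1/(3*P) (V(P) = 1/(-3*P) = -1/(3*P))
U(p) = -2 + p - 1/(3*(6 + p)) (U(p) = -2 + (-1/(3*(6 + p)) + p) = -2 + (p - 1/(3*(6 + p))) = -2 + p - 1/(3*(6 + p)))
14 + U(4)*(-5) = 14 + ((-⅓ + (-2 + 4)*(6 + 4))/(6 + 4))*(-5) = 14 + ((-⅓ + 2*10)/10)*(-5) = 14 + ((-⅓ + 20)/10)*(-5) = 14 + ((⅒)*(59/3))*(-5) = 14 + (59/30)*(-5) = 14 - 59/6 = 25/6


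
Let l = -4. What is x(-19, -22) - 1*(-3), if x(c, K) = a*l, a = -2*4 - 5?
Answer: 55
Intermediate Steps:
a = -13 (a = -8 - 5 = -13)
x(c, K) = 52 (x(c, K) = -13*(-4) = 52)
x(-19, -22) - 1*(-3) = 52 - 1*(-3) = 52 + 3 = 55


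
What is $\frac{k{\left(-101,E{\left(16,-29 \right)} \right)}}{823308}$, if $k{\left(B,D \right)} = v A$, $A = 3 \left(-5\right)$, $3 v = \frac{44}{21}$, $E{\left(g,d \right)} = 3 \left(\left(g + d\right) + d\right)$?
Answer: $- \frac{55}{4322367} \approx -1.2725 \cdot 10^{-5}$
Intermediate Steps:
$E{\left(g,d \right)} = 3 g + 6 d$ ($E{\left(g,d \right)} = 3 \left(\left(d + g\right) + d\right) = 3 \left(g + 2 d\right) = 3 g + 6 d$)
$v = \frac{44}{63}$ ($v = \frac{44 \cdot \frac{1}{21}}{3} = \frac{1}{3} \cdot \frac{44}{21} = \frac{44}{63} \approx 0.69841$)
$A = -15$
$k{\left(B,D \right)} = - \frac{220}{21}$ ($k{\left(B,D \right)} = \frac{44}{63} \left(-15\right) = - \frac{220}{21}$)
$\frac{k{\left(-101,E{\left(16,-29 \right)} \right)}}{823308} = - \frac{220}{21 \cdot 823308} = \left(- \frac{220}{21}\right) \frac{1}{823308} = - \frac{55}{4322367}$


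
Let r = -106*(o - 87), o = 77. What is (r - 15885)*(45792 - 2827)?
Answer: -636956125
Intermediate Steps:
r = 1060 (r = -106*(77 - 87) = -106*(-10) = 1060)
(r - 15885)*(45792 - 2827) = (1060 - 15885)*(45792 - 2827) = -14825*42965 = -636956125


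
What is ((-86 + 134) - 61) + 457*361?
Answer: 164964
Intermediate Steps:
((-86 + 134) - 61) + 457*361 = (48 - 61) + 164977 = -13 + 164977 = 164964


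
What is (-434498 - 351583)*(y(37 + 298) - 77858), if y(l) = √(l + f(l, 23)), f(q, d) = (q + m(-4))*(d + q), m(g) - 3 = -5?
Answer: 61202694498 - 786081*√119549 ≈ 6.0931e+10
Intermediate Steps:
m(g) = -2 (m(g) = 3 - 5 = -2)
f(q, d) = (-2 + q)*(d + q) (f(q, d) = (q - 2)*(d + q) = (-2 + q)*(d + q))
y(l) = √(-46 + l² + 22*l) (y(l) = √(l + (l² - 2*23 - 2*l + 23*l)) = √(l + (l² - 46 - 2*l + 23*l)) = √(l + (-46 + l² + 21*l)) = √(-46 + l² + 22*l))
(-434498 - 351583)*(y(37 + 298) - 77858) = (-434498 - 351583)*(√(-46 + (37 + 298)² + 22*(37 + 298)) - 77858) = -786081*(√(-46 + 335² + 22*335) - 77858) = -786081*(√(-46 + 112225 + 7370) - 77858) = -786081*(√119549 - 77858) = -786081*(-77858 + √119549) = 61202694498 - 786081*√119549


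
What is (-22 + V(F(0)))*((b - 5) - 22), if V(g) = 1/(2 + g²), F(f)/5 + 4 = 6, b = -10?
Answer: 82991/102 ≈ 813.64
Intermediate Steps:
F(f) = 10 (F(f) = -20 + 5*6 = -20 + 30 = 10)
(-22 + V(F(0)))*((b - 5) - 22) = (-22 + 1/(2 + 10²))*((-10 - 5) - 22) = (-22 + 1/(2 + 100))*(-15 - 22) = (-22 + 1/102)*(-37) = -2243/102*(-37) = 82991/102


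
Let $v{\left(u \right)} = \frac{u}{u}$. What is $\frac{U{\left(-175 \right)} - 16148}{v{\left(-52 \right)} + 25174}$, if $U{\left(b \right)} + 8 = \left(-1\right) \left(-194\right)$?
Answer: $- \frac{15962}{25175} \approx -0.63404$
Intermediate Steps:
$v{\left(u \right)} = 1$
$U{\left(b \right)} = 186$ ($U{\left(b \right)} = -8 - -194 = -8 + 194 = 186$)
$\frac{U{\left(-175 \right)} - 16148}{v{\left(-52 \right)} + 25174} = \frac{186 - 16148}{1 + 25174} = - \frac{15962}{25175}$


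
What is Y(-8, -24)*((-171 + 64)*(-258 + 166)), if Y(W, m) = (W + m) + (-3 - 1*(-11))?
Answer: -236256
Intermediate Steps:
Y(W, m) = 8 + W + m (Y(W, m) = (W + m) + (-3 + 11) = (W + m) + 8 = 8 + W + m)
Y(-8, -24)*((-171 + 64)*(-258 + 166)) = (8 - 8 - 24)*((-171 + 64)*(-258 + 166)) = -(-2568)*(-92) = -24*9844 = -236256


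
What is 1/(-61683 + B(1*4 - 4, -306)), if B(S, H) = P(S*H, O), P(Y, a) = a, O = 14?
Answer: -1/61669 ≈ -1.6216e-5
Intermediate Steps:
B(S, H) = 14
1/(-61683 + B(1*4 - 4, -306)) = 1/(-61683 + 14) = 1/(-61669) = -1/61669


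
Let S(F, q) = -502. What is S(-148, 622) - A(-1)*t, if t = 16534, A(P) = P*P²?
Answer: 16032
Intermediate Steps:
A(P) = P³
S(-148, 622) - A(-1)*t = -502 - (-1)³*16534 = -502 - (-1)*16534 = -502 - 1*(-16534) = -502 + 16534 = 16032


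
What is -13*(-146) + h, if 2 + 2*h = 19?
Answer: 3813/2 ≈ 1906.5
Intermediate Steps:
h = 17/2 (h = -1 + (1/2)*19 = -1 + 19/2 = 17/2 ≈ 8.5000)
-13*(-146) + h = -13*(-146) + 17/2 = 1898 + 17/2 = 3813/2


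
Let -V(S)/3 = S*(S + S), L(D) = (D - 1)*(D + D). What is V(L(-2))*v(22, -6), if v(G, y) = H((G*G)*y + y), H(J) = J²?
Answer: -7316438400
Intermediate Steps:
L(D) = 2*D*(-1 + D) (L(D) = (-1 + D)*(2*D) = 2*D*(-1 + D))
V(S) = -6*S² (V(S) = -3*S*(S + S) = -3*S*2*S = -6*S²)
v(G, y) = (y + y*G²)² (v(G, y) = ((G*G)*y + y)² = (G²*y + y)² = (y*G² + y)² = (y + y*G²)²)
V(L(-2))*v(22, -6) = (-6*16*(-1 - 2)²)*((-6)²*(1 + 22²)²) = (-6*(2*(-2)*(-3))²)*(36*(1 + 484)²) = (-6*12²)*(36*485²) = (-6*144)*(36*235225) = -864*8468100 = -7316438400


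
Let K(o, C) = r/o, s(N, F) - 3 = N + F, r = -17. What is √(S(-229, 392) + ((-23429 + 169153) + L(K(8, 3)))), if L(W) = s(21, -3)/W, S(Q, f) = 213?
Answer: √42172937/17 ≈ 382.00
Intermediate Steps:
s(N, F) = 3 + F + N (s(N, F) = 3 + (N + F) = 3 + (F + N) = 3 + F + N)
K(o, C) = -17/o
L(W) = 21/W (L(W) = (3 - 3 + 21)/W = 21/W)
√(S(-229, 392) + ((-23429 + 169153) + L(K(8, 3)))) = √(213 + ((-23429 + 169153) + 21/((-17/8)))) = √(213 + (145724 + 21/((-17*⅛)))) = √(213 + (145724 + 21/(-17/8))) = √(213 + (145724 + 21*(-8/17))) = √(213 + (145724 - 168/17)) = √(213 + 2477140/17) = √(2480761/17) = √42172937/17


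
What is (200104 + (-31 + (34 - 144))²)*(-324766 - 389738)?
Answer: -157180162440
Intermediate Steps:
(200104 + (-31 + (34 - 144))²)*(-324766 - 389738) = (200104 + (-31 - 110)²)*(-714504) = (200104 + (-141)²)*(-714504) = (200104 + 19881)*(-714504) = 219985*(-714504) = -157180162440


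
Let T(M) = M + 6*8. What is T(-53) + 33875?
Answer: 33870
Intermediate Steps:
T(M) = 48 + M (T(M) = M + 48 = 48 + M)
T(-53) + 33875 = (48 - 53) + 33875 = -5 + 33875 = 33870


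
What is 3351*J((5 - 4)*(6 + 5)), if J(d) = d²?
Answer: 405471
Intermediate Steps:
3351*J((5 - 4)*(6 + 5)) = 3351*((5 - 4)*(6 + 5))² = 3351*(1*11)² = 3351*11² = 3351*121 = 405471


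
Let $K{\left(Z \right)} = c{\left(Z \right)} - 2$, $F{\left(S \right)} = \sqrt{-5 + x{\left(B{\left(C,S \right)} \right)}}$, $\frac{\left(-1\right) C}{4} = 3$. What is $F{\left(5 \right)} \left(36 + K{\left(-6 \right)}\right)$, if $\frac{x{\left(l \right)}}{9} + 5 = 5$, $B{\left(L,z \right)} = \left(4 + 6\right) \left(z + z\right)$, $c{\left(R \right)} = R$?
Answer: $28 i \sqrt{5} \approx 62.61 i$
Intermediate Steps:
$C = -12$ ($C = \left(-4\right) 3 = -12$)
$B{\left(L,z \right)} = 20 z$ ($B{\left(L,z \right)} = 10 \cdot 2 z = 20 z$)
$x{\left(l \right)} = 0$ ($x{\left(l \right)} = -45 + 9 \cdot 5 = -45 + 45 = 0$)
$F{\left(S \right)} = i \sqrt{5}$ ($F{\left(S \right)} = \sqrt{-5 + 0} = \sqrt{-5} = i \sqrt{5}$)
$K{\left(Z \right)} = -2 + Z$ ($K{\left(Z \right)} = Z - 2 = -2 + Z$)
$F{\left(5 \right)} \left(36 + K{\left(-6 \right)}\right) = i \sqrt{5} \left(36 - 8\right) = i \sqrt{5} \cdot 28 = 28 i \sqrt{5}$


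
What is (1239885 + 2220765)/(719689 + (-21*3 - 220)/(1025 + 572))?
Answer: 36844387/7662287 ≈ 4.8085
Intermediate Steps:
(1239885 + 2220765)/(719689 + (-21*3 - 220)/(1025 + 572)) = 3460650/(719689 + (-63 - 220)/1597) = 3460650/(719689 + (1/1597)*(-283)) = 3460650/(719689 - 283/1597) = 3460650/(1149343050/1597) = 3460650*(1597/1149343050) = 36844387/7662287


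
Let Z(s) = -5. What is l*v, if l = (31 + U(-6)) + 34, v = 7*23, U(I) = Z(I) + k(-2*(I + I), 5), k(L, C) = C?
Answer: 10465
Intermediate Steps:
U(I) = 0 (U(I) = -5 + 5 = 0)
v = 161
l = 65 (l = (31 + 0) + 34 = 31 + 34 = 65)
l*v = 65*161 = 10465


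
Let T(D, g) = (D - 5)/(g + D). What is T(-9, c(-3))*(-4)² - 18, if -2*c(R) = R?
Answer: 178/15 ≈ 11.867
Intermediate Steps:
c(R) = -R/2
T(D, g) = (-5 + D)/(D + g)
T(-9, c(-3))*(-4)² - 18 = ((-5 - 9)/(-9 - ½*(-3)))*(-4)² - 18 = (-14/(-9 + 3/2))*16 - 18 = (-14/(-15/2))*16 - 18 = -2/15*(-14)*16 - 18 = (28/15)*16 - 18 = 448/15 - 18 = 178/15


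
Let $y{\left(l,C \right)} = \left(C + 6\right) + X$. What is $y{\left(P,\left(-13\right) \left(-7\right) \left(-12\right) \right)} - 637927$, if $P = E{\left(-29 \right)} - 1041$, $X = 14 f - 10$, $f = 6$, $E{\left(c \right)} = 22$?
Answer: $-638939$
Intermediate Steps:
$X = 74$ ($X = 14 \cdot 6 - 10 = 84 - 10 = 74$)
$P = -1019$ ($P = 22 - 1041 = -1019$)
$y{\left(l,C \right)} = 80 + C$ ($y{\left(l,C \right)} = \left(C + 6\right) + 74 = \left(6 + C\right) + 74 = 80 + C$)
$y{\left(P,\left(-13\right) \left(-7\right) \left(-12\right) \right)} - 637927 = \left(80 + \left(-13\right) \left(-7\right) \left(-12\right)\right) - 637927 = \left(80 + 91 \left(-12\right)\right) - 637927 = \left(80 - 1092\right) - 637927 = -1012 - 637927 = -638939$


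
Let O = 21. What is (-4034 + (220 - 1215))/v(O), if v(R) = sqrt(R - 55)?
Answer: 5029*I*sqrt(34)/34 ≈ 862.47*I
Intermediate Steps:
v(R) = sqrt(-55 + R)
(-4034 + (220 - 1215))/v(O) = (-4034 + (220 - 1215))/(sqrt(-55 + 21)) = (-4034 - 995)/(sqrt(-34)) = -5029*(-I*sqrt(34)/34) = -(-5029)*I*sqrt(34)/34 = 5029*I*sqrt(34)/34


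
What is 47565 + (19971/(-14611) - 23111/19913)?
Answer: 13838246359951/290948843 ≈ 47563.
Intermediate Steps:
47565 + (19971/(-14611) - 23111/19913) = 47565 + (19971*(-1/14611) - 23111*1/19913) = 47565 + (-19971/14611 - 23111/19913) = 47565 - 735357344/290948843 = 13838246359951/290948843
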